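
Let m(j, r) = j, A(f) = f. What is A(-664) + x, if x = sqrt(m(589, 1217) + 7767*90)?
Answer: -664 + sqrt(699619) ≈ 172.43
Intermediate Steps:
x = sqrt(699619) (x = sqrt(589 + 7767*90) = sqrt(589 + 699030) = sqrt(699619) ≈ 836.43)
A(-664) + x = -664 + sqrt(699619)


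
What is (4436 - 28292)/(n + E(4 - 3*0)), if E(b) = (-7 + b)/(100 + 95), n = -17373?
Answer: 775320/564623 ≈ 1.3732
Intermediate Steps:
E(b) = -7/195 + b/195 (E(b) = (-7 + b)/195 = (-7 + b)*(1/195) = -7/195 + b/195)
(4436 - 28292)/(n + E(4 - 3*0)) = (4436 - 28292)/(-17373 + (-7/195 + (4 - 3*0)/195)) = -23856/(-17373 + (-7/195 + (4 + 0)/195)) = -23856/(-17373 + (-7/195 + (1/195)*4)) = -23856/(-17373 + (-7/195 + 4/195)) = -23856/(-17373 - 1/65) = -23856/(-1129246/65) = -23856*(-65/1129246) = 775320/564623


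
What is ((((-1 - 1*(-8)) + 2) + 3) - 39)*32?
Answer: -864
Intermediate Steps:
((((-1 - 1*(-8)) + 2) + 3) - 39)*32 = ((((-1 + 8) + 2) + 3) - 39)*32 = (((7 + 2) + 3) - 39)*32 = ((9 + 3) - 39)*32 = (12 - 39)*32 = -27*32 = -864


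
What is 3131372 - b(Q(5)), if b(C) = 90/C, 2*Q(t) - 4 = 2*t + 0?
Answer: 21919514/7 ≈ 3.1314e+6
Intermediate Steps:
Q(t) = 2 + t (Q(t) = 2 + (2*t + 0)/2 = 2 + (2*t)/2 = 2 + t)
3131372 - b(Q(5)) = 3131372 - 90/(2 + 5) = 3131372 - 90/7 = 21919514/7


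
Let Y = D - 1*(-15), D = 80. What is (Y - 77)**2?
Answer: 324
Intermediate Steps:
Y = 95 (Y = 80 - 1*(-15) = 80 + 15 = 95)
(Y - 77)**2 = (95 - 77)**2 = 18**2 = 324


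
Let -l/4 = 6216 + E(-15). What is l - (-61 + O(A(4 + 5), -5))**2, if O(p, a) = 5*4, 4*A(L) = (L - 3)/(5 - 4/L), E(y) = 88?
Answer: -26897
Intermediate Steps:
A(L) = (-3 + L)/(4*(5 - 4/L)) (A(L) = ((L - 3)/(5 - 4/L))/4 = ((-3 + L)/(5 - 4/L))/4 = (-3 + L)/(4*(5 - 4/L)))
l = -25216 (l = -4*(6216 + 88) = -4*6304 = -25216)
O(p, a) = 20
l - (-61 + O(A(4 + 5), -5))**2 = -25216 - (-61 + 20)**2 = -25216 - 1*(-41)**2 = -25216 - 1*1681 = -25216 - 1681 = -26897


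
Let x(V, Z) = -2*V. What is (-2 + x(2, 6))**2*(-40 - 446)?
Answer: -17496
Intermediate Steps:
(-2 + x(2, 6))**2*(-40 - 446) = (-2 - 2*2)**2*(-40 - 446) = (-2 - 4)**2*(-486) = (-6)**2*(-486) = 36*(-486) = -17496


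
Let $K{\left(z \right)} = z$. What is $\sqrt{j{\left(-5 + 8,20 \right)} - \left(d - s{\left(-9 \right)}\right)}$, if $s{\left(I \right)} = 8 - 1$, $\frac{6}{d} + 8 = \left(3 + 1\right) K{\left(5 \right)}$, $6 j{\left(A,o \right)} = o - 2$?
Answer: $\frac{\sqrt{38}}{2} \approx 3.0822$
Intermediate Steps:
$j{\left(A,o \right)} = - \frac{1}{3} + \frac{o}{6}$ ($j{\left(A,o \right)} = \frac{o - 2}{6} = \frac{-2 + o}{6} = - \frac{1}{3} + \frac{o}{6}$)
$d = \frac{1}{2}$ ($d = \frac{6}{-8 + \left(3 + 1\right) 5} = \frac{6}{-8 + 4 \cdot 5} = \frac{6}{-8 + 20} = \frac{6}{12} = 6 \cdot \frac{1}{12} = \frac{1}{2} \approx 0.5$)
$s{\left(I \right)} = 7$ ($s{\left(I \right)} = 8 - 1 = 7$)
$\sqrt{j{\left(-5 + 8,20 \right)} - \left(d - s{\left(-9 \right)}\right)} = \sqrt{\left(- \frac{1}{3} + \frac{1}{6} \cdot 20\right) + \left(7 - \frac{1}{2}\right)} = \sqrt{\left(- \frac{1}{3} + \frac{10}{3}\right) + \left(7 - \frac{1}{2}\right)} = \sqrt{3 + \frac{13}{2}} = \sqrt{\frac{19}{2}} = \frac{\sqrt{38}}{2}$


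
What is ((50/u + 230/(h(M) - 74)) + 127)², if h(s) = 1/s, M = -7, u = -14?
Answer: 191096625316/13198689 ≈ 14478.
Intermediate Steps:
((50/u + 230/(h(M) - 74)) + 127)² = ((50/(-14) + 230/(1/(-7) - 74)) + 127)² = ((50*(-1/14) + 230/(-⅐ - 74)) + 127)² = ((-25/7 + 230/(-519/7)) + 127)² = ((-25/7 + 230*(-7/519)) + 127)² = ((-25/7 - 1610/519) + 127)² = (-24245/3633 + 127)² = (437146/3633)² = 191096625316/13198689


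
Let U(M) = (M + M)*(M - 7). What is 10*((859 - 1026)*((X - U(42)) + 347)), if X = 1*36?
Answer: 4270190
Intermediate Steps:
U(M) = 2*M*(-7 + M) (U(M) = (2*M)*(-7 + M) = 2*M*(-7 + M))
X = 36
10*((859 - 1026)*((X - U(42)) + 347)) = 10*((859 - 1026)*((36 - 2*42*(-7 + 42)) + 347)) = 10*(-167*((36 - 2*42*35) + 347)) = 10*(-167*((36 - 1*2940) + 347)) = 10*(-167*((36 - 2940) + 347)) = 10*(-167*(-2904 + 347)) = 10*(-167*(-2557)) = 10*427019 = 4270190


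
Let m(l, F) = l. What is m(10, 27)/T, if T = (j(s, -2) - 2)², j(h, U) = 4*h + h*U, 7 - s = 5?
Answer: 5/2 ≈ 2.5000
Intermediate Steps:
s = 2 (s = 7 - 1*5 = 7 - 5 = 2)
j(h, U) = 4*h + U*h
T = 4 (T = (2*(4 - 2) - 2)² = (2*2 - 2)² = (4 - 2)² = 2² = 4)
m(10, 27)/T = 10/4 = 10*(¼) = 5/2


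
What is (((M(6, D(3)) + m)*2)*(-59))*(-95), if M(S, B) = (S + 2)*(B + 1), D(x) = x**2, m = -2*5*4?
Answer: 448400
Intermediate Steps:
m = -40 (m = -10*4 = -40)
M(S, B) = (1 + B)*(2 + S) (M(S, B) = (2 + S)*(1 + B) = (1 + B)*(2 + S))
(((M(6, D(3)) + m)*2)*(-59))*(-95) = ((((2 + 6 + 2*3**2 + 3**2*6) - 40)*2)*(-59))*(-95) = ((((2 + 6 + 2*9 + 9*6) - 40)*2)*(-59))*(-95) = ((((2 + 6 + 18 + 54) - 40)*2)*(-59))*(-95) = (((80 - 40)*2)*(-59))*(-95) = ((40*2)*(-59))*(-95) = (80*(-59))*(-95) = -4720*(-95) = 448400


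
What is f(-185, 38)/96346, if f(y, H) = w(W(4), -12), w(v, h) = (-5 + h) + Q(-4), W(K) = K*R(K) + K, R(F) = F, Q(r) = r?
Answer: -21/96346 ≈ -0.00021796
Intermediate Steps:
W(K) = K + K² (W(K) = K*K + K = K² + K = K + K²)
w(v, h) = -9 + h (w(v, h) = (-5 + h) - 4 = -9 + h)
f(y, H) = -21 (f(y, H) = -9 - 12 = -21)
f(-185, 38)/96346 = -21/96346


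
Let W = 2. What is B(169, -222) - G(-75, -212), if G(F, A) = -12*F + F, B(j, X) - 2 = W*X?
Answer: -1267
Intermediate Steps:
B(j, X) = 2 + 2*X
G(F, A) = -11*F
B(169, -222) - G(-75, -212) = (2 + 2*(-222)) - (-11)*(-75) = (2 - 444) - 1*825 = -442 - 825 = -1267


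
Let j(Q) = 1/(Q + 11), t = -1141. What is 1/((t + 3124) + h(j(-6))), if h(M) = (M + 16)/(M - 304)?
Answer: 1519/3012096 ≈ 0.00050430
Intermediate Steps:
j(Q) = 1/(11 + Q)
h(M) = (16 + M)/(-304 + M)
1/((t + 3124) + h(j(-6))) = 1/((-1141 + 3124) + (16 + 1/(11 - 6))/(-304 + 1/(11 - 6))) = 1/(1983 + (16 + 1/5)/(-304 + 1/5)) = 1/(1983 + (16 + ⅕)/(-304 + ⅕)) = 1/(1983 + (81/5)/(-1519/5)) = 1/(1983 - 5/1519*81/5) = 1/(1983 - 81/1519) = 1/(3012096/1519) = 1519/3012096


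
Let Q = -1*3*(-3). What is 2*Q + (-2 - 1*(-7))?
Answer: 23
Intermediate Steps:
Q = 9 (Q = -3*(-3) = 9)
2*Q + (-2 - 1*(-7)) = 2*9 + (-2 - 1*(-7)) = 18 + (-2 + 7) = 18 + 5 = 23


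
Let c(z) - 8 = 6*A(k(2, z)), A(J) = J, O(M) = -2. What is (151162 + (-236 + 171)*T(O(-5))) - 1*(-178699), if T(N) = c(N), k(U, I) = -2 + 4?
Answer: 328561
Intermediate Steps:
k(U, I) = 2
c(z) = 20 (c(z) = 8 + 6*2 = 8 + 12 = 20)
T(N) = 20
(151162 + (-236 + 171)*T(O(-5))) - 1*(-178699) = (151162 + (-236 + 171)*20) - 1*(-178699) = (151162 - 65*20) + 178699 = (151162 - 1300) + 178699 = 149862 + 178699 = 328561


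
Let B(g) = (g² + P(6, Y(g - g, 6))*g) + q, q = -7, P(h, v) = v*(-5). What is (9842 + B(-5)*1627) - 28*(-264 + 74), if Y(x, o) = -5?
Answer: -158927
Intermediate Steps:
P(h, v) = -5*v
B(g) = -7 + g² + 25*g (B(g) = (g² + (-5*(-5))*g) - 7 = (g² + 25*g) - 7 = -7 + g² + 25*g)
(9842 + B(-5)*1627) - 28*(-264 + 74) = (9842 + (-7 + (-5)² + 25*(-5))*1627) - 28*(-264 + 74) = (9842 + (-7 + 25 - 125)*1627) - 28*(-190) = (9842 - 107*1627) + 5320 = (9842 - 174089) + 5320 = -164247 + 5320 = -158927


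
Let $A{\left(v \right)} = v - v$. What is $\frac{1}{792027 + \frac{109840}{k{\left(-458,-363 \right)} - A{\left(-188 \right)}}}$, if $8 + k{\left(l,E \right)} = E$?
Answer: $\frac{371}{293732177} \approx 1.2631 \cdot 10^{-6}$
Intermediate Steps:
$k{\left(l,E \right)} = -8 + E$
$A{\left(v \right)} = 0$
$\frac{1}{792027 + \frac{109840}{k{\left(-458,-363 \right)} - A{\left(-188 \right)}}} = \frac{1}{792027 + \frac{109840}{\left(-8 - 363\right) - 0}} = \frac{1}{792027 + \frac{109840}{-371 + 0}} = \frac{1}{792027 + \frac{109840}{-371}} = \frac{1}{792027 + 109840 \left(- \frac{1}{371}\right)} = \frac{1}{792027 - \frac{109840}{371}} = \frac{1}{\frac{293732177}{371}} = \frac{371}{293732177}$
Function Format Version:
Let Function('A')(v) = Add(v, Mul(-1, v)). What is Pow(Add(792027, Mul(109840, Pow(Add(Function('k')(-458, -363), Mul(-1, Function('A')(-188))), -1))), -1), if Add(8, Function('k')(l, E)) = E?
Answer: Rational(371, 293732177) ≈ 1.2631e-6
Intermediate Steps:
Function('k')(l, E) = Add(-8, E)
Function('A')(v) = 0
Pow(Add(792027, Mul(109840, Pow(Add(Function('k')(-458, -363), Mul(-1, Function('A')(-188))), -1))), -1) = Pow(Add(792027, Mul(109840, Pow(Add(Add(-8, -363), Mul(-1, 0)), -1))), -1) = Pow(Add(792027, Mul(109840, Pow(Add(-371, 0), -1))), -1) = Pow(Add(792027, Mul(109840, Pow(-371, -1))), -1) = Pow(Add(792027, Mul(109840, Rational(-1, 371))), -1) = Pow(Add(792027, Rational(-109840, 371)), -1) = Pow(Rational(293732177, 371), -1) = Rational(371, 293732177)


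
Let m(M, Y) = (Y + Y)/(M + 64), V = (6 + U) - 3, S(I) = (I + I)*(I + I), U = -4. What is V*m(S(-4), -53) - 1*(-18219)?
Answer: 1166069/64 ≈ 18220.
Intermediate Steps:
S(I) = 4*I² (S(I) = (2*I)*(2*I) = 4*I²)
V = -1 (V = (6 - 4) - 3 = 2 - 3 = -1)
m(M, Y) = 2*Y/(64 + M) (m(M, Y) = (2*Y)/(64 + M) = 2*Y/(64 + M))
V*m(S(-4), -53) - 1*(-18219) = -2*(-53)/(64 + 4*(-4)²) - 1*(-18219) = -2*(-53)/(64 + 4*16) + 18219 = -2*(-53)/(64 + 64) + 18219 = -2*(-53)/128 + 18219 = -1*(-53/64) + 18219 = 53/64 + 18219 = 1166069/64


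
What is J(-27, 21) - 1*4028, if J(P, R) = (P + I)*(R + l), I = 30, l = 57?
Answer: -3794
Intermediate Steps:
J(P, R) = (30 + P)*(57 + R) (J(P, R) = (P + 30)*(R + 57) = (30 + P)*(57 + R))
J(-27, 21) - 1*4028 = (1710 + 30*21 + 57*(-27) - 27*21) - 1*4028 = (1710 + 630 - 1539 - 567) - 4028 = 234 - 4028 = -3794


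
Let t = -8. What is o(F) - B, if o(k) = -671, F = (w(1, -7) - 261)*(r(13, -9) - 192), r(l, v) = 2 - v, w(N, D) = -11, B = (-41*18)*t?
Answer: -6575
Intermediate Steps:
B = 5904 (B = -41*18*(-8) = -738*(-8) = 5904)
F = 49232 (F = (-11 - 261)*((2 - 1*(-9)) - 192) = -272*((2 + 9) - 192) = -272*(11 - 192) = -272*(-181) = 49232)
o(F) - B = -671 - 1*5904 = -671 - 5904 = -6575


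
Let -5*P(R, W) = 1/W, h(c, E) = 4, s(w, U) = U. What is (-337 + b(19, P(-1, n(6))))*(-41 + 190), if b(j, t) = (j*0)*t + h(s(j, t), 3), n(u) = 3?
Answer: -49617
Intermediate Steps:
P(R, W) = -1/(5*W)
b(j, t) = 4 (b(j, t) = (j*0)*t + 4 = 0*t + 4 = 0 + 4 = 4)
(-337 + b(19, P(-1, n(6))))*(-41 + 190) = (-337 + 4)*(-41 + 190) = -333*149 = -49617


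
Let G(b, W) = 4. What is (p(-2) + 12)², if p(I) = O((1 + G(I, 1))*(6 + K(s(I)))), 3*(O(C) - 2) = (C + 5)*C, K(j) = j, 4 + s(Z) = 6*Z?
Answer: 583696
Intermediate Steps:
s(Z) = -4 + 6*Z
O(C) = 2 + C*(5 + C)/3 (O(C) = 2 + ((C + 5)*C)/3 = 2 + ((5 + C)*C)/3 = 2 + (C*(5 + C))/3 = 2 + C*(5 + C)/3)
p(I) = 56/3 + 50*I + (10 + 30*I)²/3 (p(I) = 2 + ((1 + 4)*(6 + (-4 + 6*I)))²/3 + 5*((1 + 4)*(6 + (-4 + 6*I)))/3 = 2 + (5*(2 + 6*I))²/3 + 5*(5*(2 + 6*I))/3 = 2 + (10 + 30*I)²/3 + 5*(10 + 30*I)/3 = 2 + (10 + 30*I)²/3 + (50/3 + 50*I) = 56/3 + 50*I + (10 + 30*I)²/3)
(p(-2) + 12)² = ((52 + 250*(-2) + 300*(-2)²) + 12)² = ((52 - 500 + 300*4) + 12)² = ((52 - 500 + 1200) + 12)² = (752 + 12)² = 764² = 583696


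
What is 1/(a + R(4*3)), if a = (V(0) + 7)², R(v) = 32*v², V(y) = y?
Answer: 1/4657 ≈ 0.00021473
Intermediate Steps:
a = 49 (a = (0 + 7)² = 7² = 49)
1/(a + R(4*3)) = 1/(49 + 32*(4*3)²) = 1/(49 + 32*12²) = 1/(49 + 32*144) = 1/(49 + 4608) = 1/4657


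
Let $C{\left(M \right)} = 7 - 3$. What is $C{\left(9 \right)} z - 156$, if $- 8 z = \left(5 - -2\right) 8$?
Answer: $-184$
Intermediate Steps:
$C{\left(M \right)} = 4$
$z = -7$ ($z = - \frac{\left(5 - -2\right) 8}{8} = - \frac{\left(5 + 2\right) 8}{8} = - \frac{7 \cdot 8}{8} = \left(- \frac{1}{8}\right) 56 = -7$)
$C{\left(9 \right)} z - 156 = 4 \left(-7\right) - 156 = -28 - 156 = -184$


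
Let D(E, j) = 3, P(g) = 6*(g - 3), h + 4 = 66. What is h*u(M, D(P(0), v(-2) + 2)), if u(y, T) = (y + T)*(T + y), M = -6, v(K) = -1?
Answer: 558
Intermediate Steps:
h = 62 (h = -4 + 66 = 62)
P(g) = -18 + 6*g (P(g) = 6*(-3 + g) = -18 + 6*g)
u(y, T) = (T + y)**2 (u(y, T) = (T + y)*(T + y) = (T + y)**2)
h*u(M, D(P(0), v(-2) + 2)) = 62*(3 - 6)**2 = 62*(-3)**2 = 62*9 = 558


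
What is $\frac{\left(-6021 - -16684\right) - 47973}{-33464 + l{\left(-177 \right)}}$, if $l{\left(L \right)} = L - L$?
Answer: $\frac{18655}{16732} \approx 1.1149$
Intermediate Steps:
$l{\left(L \right)} = 0$
$\frac{\left(-6021 - -16684\right) - 47973}{-33464 + l{\left(-177 \right)}} = \frac{\left(-6021 - -16684\right) - 47973}{-33464 + 0} = \frac{\left(-6021 + 16684\right) - 47973}{-33464} = \left(10663 - 47973\right) \left(- \frac{1}{33464}\right) = \left(-37310\right) \left(- \frac{1}{33464}\right) = \frac{18655}{16732}$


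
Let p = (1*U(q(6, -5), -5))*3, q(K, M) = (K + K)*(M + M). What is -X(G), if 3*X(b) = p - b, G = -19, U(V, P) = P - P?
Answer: -19/3 ≈ -6.3333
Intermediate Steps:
q(K, M) = 4*K*M (q(K, M) = (2*K)*(2*M) = 4*K*M)
U(V, P) = 0
p = 0 (p = (1*0)*3 = 0*3 = 0)
X(b) = -b/3 (X(b) = (0 - b)/3 = (-b)/3 = -b/3)
-X(G) = -(-1)*(-19)/3 = -1*19/3 = -19/3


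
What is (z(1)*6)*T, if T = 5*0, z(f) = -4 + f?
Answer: 0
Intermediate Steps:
T = 0
(z(1)*6)*T = ((-4 + 1)*6)*0 = -3*6*0 = -18*0 = 0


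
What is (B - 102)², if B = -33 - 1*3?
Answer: 19044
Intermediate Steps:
B = -36 (B = -33 - 3 = -36)
(B - 102)² = (-36 - 102)² = (-138)² = 19044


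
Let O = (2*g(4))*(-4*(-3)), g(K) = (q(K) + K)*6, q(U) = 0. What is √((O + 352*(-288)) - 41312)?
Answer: 4*I*√8882 ≈ 376.98*I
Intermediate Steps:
g(K) = 6*K (g(K) = (0 + K)*6 = K*6 = 6*K)
O = 576 (O = (2*(6*4))*(-4*(-3)) = (2*24)*12 = 48*12 = 576)
√((O + 352*(-288)) - 41312) = √((576 + 352*(-288)) - 41312) = √((576 - 101376) - 41312) = √(-100800 - 41312) = √(-142112) = 4*I*√8882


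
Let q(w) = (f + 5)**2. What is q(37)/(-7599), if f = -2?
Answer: -3/2533 ≈ -0.0011844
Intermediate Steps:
q(w) = 9 (q(w) = (-2 + 5)**2 = 3**2 = 9)
q(37)/(-7599) = 9/(-7599) = 9*(-1/7599) = -3/2533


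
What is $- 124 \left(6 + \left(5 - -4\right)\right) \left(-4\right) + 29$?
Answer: $7469$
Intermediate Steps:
$- 124 \left(6 + \left(5 - -4\right)\right) \left(-4\right) + 29 = - 124 \left(6 + \left(5 + 4\right)\right) \left(-4\right) + 29 = - 124 \left(6 + 9\right) \left(-4\right) + 29 = - 124 \cdot 15 \left(-4\right) + 29 = \left(-124\right) \left(-60\right) + 29 = 7440 + 29 = 7469$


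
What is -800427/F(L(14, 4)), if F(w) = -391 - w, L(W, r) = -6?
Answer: 800427/385 ≈ 2079.0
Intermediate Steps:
-800427/F(L(14, 4)) = -800427/(-391 - 1*(-6)) = -800427/(-391 + 6) = -800427/(-385) = -800427*(-1/385) = 800427/385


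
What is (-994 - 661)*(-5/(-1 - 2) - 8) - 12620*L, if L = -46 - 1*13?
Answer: 2265185/3 ≈ 7.5506e+5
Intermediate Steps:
L = -59 (L = -46 - 13 = -59)
(-994 - 661)*(-5/(-1 - 2) - 8) - 12620*L = (-994 - 661)*(-5/(-1 - 2) - 8) - 12620*(-59) = -1655*(-5/(-3) - 8) - 1*(-744580) = -1655*(-5*(-⅓) - 8) + 744580 = -1655*(5/3 - 8) + 744580 = -1655*(-19/3) + 744580 = 31445/3 + 744580 = 2265185/3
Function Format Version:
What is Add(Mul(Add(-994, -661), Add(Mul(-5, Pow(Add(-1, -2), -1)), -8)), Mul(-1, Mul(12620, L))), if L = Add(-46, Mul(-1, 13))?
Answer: Rational(2265185, 3) ≈ 7.5506e+5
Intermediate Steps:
L = -59 (L = Add(-46, -13) = -59)
Add(Mul(Add(-994, -661), Add(Mul(-5, Pow(Add(-1, -2), -1)), -8)), Mul(-1, Mul(12620, L))) = Add(Mul(Add(-994, -661), Add(Mul(-5, Pow(Add(-1, -2), -1)), -8)), Mul(-1, Mul(12620, -59))) = Add(Mul(-1655, Add(Mul(-5, Pow(-3, -1)), -8)), Mul(-1, -744580)) = Add(Mul(-1655, Add(Mul(-5, Rational(-1, 3)), -8)), 744580) = Add(Mul(-1655, Add(Rational(5, 3), -8)), 744580) = Add(Mul(-1655, Rational(-19, 3)), 744580) = Add(Rational(31445, 3), 744580) = Rational(2265185, 3)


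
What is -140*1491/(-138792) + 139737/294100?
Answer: 3366033821/1700780300 ≈ 1.9791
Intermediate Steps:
-140*1491/(-138792) + 139737/294100 = -208740*(-1/138792) + 139737*(1/294100) = 17395/11566 + 139737/294100 = 3366033821/1700780300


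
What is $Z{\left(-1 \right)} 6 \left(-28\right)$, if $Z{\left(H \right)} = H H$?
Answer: $-168$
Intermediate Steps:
$Z{\left(H \right)} = H^{2}$
$Z{\left(-1 \right)} 6 \left(-28\right) = \left(-1\right)^{2} \cdot 6 \left(-28\right) = 1 \cdot 6 \left(-28\right) = 6 \left(-28\right) = -168$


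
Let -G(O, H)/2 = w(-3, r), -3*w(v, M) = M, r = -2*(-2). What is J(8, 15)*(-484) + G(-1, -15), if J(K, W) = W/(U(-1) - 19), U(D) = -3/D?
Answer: 5477/12 ≈ 456.42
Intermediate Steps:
r = 4
w(v, M) = -M/3
G(O, H) = 8/3 (G(O, H) = -(-2)*4/3 = -2*(-4/3) = 8/3)
J(K, W) = -W/16 (J(K, W) = W/(-3/(-1) - 19) = W/(-3*(-1) - 19) = W/(3 - 19) = W/(-16) = -W/16)
J(8, 15)*(-484) + G(-1, -15) = -1/16*15*(-484) + 8/3 = -15/16*(-484) + 8/3 = 1815/4 + 8/3 = 5477/12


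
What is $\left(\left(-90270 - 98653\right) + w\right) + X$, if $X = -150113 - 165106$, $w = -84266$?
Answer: $-588408$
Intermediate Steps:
$X = -315219$
$\left(\left(-90270 - 98653\right) + w\right) + X = \left(\left(-90270 - 98653\right) - 84266\right) - 315219 = \left(-188923 - 84266\right) - 315219 = -273189 - 315219 = -588408$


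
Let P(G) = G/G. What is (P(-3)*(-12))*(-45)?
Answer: 540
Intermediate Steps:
P(G) = 1
(P(-3)*(-12))*(-45) = (1*(-12))*(-45) = -12*(-45) = 540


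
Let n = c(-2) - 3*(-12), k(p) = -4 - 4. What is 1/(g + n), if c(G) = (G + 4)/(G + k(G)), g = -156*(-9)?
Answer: 5/7199 ≈ 0.00069454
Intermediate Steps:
k(p) = -8
g = 1404
c(G) = (4 + G)/(-8 + G) (c(G) = (G + 4)/(G - 8) = (4 + G)/(-8 + G))
n = 179/5 (n = (4 - 2)/(-8 - 2) - 3*(-12) = 2/(-10) + 36 = -⅒*2 + 36 = -⅕ + 36 = 179/5 ≈ 35.800)
1/(g + n) = 1/(1404 + 179/5) = 1/(7199/5) = 5/7199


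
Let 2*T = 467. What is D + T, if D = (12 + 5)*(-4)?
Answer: 331/2 ≈ 165.50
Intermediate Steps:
T = 467/2 (T = (1/2)*467 = 467/2 ≈ 233.50)
D = -68 (D = 17*(-4) = -68)
D + T = -68 + 467/2 = 331/2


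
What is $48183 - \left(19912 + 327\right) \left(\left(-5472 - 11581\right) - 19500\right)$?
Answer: $739844350$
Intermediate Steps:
$48183 - \left(19912 + 327\right) \left(\left(-5472 - 11581\right) - 19500\right) = 48183 - 20239 \left(-17053 - 19500\right) = 48183 - 20239 \left(-36553\right) = 48183 - -739796167 = 48183 + 739796167 = 739844350$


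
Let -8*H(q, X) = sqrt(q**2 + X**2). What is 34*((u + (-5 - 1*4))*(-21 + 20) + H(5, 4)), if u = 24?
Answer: -510 - 17*sqrt(41)/4 ≈ -537.21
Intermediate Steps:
H(q, X) = -sqrt(X**2 + q**2)/8 (H(q, X) = -sqrt(q**2 + X**2)/8 = -sqrt(X**2 + q**2)/8)
34*((u + (-5 - 1*4))*(-21 + 20) + H(5, 4)) = 34*((24 + (-5 - 1*4))*(-21 + 20) - sqrt(4**2 + 5**2)/8) = 34*((24 + (-5 - 4))*(-1) - sqrt(16 + 25)/8) = 34*((24 - 9)*(-1) - sqrt(41)/8) = 34*(15*(-1) - sqrt(41)/8) = 34*(-15 - sqrt(41)/8) = -510 - 17*sqrt(41)/4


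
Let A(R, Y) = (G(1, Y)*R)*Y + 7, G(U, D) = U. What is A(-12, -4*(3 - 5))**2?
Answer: 7921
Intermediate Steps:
A(R, Y) = 7 + R*Y (A(R, Y) = (1*R)*Y + 7 = R*Y + 7 = 7 + R*Y)
A(-12, -4*(3 - 5))**2 = (7 - (-48)*(3 - 5))**2 = (7 - (-48)*(-2))**2 = (7 - 12*8)**2 = (7 - 96)**2 = (-89)**2 = 7921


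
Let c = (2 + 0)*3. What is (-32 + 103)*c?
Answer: 426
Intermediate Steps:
c = 6 (c = 2*3 = 6)
(-32 + 103)*c = (-32 + 103)*6 = 71*6 = 426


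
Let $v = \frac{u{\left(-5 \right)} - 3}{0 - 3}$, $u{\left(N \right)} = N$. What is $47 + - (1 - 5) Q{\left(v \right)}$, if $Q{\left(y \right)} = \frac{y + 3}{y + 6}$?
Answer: $\frac{645}{13} \approx 49.615$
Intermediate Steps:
$v = \frac{8}{3}$ ($v = \frac{-5 - 3}{0 - 3} = \frac{1}{-3} \left(-8\right) = \left(- \frac{1}{3}\right) \left(-8\right) = \frac{8}{3} \approx 2.6667$)
$Q{\left(y \right)} = \frac{3 + y}{6 + y}$
$47 + - (1 - 5) Q{\left(v \right)} = 47 + - (1 - 5) \frac{3 + \frac{8}{3}}{6 + \frac{8}{3}} = 47 + \left(-1\right) \left(-4\right) \frac{1}{\frac{26}{3}} \cdot \frac{17}{3} = 47 + 4 \cdot \frac{3}{26} \cdot \frac{17}{3} = 47 + 4 \cdot \frac{17}{26} = 47 + \frac{34}{13} = \frac{645}{13}$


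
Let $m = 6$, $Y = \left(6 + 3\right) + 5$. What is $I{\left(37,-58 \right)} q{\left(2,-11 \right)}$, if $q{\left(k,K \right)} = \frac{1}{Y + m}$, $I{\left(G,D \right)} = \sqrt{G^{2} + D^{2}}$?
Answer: $\frac{\sqrt{4733}}{20} \approx 3.4398$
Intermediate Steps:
$Y = 14$ ($Y = 9 + 5 = 14$)
$I{\left(G,D \right)} = \sqrt{D^{2} + G^{2}}$
$q{\left(k,K \right)} = \frac{1}{20}$ ($q{\left(k,K \right)} = \frac{1}{14 + 6} = \frac{1}{20}$)
$I{\left(37,-58 \right)} q{\left(2,-11 \right)} = \sqrt{\left(-58\right)^{2} + 37^{2}} \cdot \frac{1}{20} = \sqrt{3364 + 1369} \cdot \frac{1}{20} = \sqrt{4733} \cdot \frac{1}{20} = \frac{\sqrt{4733}}{20}$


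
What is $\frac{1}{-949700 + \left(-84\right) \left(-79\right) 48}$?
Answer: $- \frac{1}{631172} \approx -1.5844 \cdot 10^{-6}$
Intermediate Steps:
$\frac{1}{-949700 + \left(-84\right) \left(-79\right) 48} = \frac{1}{-949700 + 6636 \cdot 48} = \frac{1}{-949700 + 318528} = \frac{1}{-631172} = - \frac{1}{631172}$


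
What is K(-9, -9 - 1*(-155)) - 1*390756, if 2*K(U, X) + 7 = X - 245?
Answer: -390809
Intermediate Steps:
K(U, X) = -126 + X/2 (K(U, X) = -7/2 + (X - 245)/2 = -7/2 + (-245 + X)/2 = -7/2 + (-245/2 + X/2) = -126 + X/2)
K(-9, -9 - 1*(-155)) - 1*390756 = (-126 + (-9 - 1*(-155))/2) - 1*390756 = (-126 + (-9 + 155)/2) - 390756 = (-126 + (½)*146) - 390756 = (-126 + 73) - 390756 = -53 - 390756 = -390809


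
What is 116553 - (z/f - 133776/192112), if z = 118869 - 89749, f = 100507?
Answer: 140655199893784/1206787549 ≈ 1.1655e+5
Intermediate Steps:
z = 29120
116553 - (z/f - 133776/192112) = 116553 - (29120/100507 - 133776/192112) = 116553 - (29120*(1/100507) - 133776*1/192112) = 116553 - (29120/100507 - 8361/12007) = 116553 - 1*(-490695187/1206787549) = 116553 + 490695187/1206787549 = 140655199893784/1206787549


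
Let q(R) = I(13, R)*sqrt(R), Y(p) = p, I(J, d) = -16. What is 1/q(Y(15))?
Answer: -sqrt(15)/240 ≈ -0.016137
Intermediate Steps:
q(R) = -16*sqrt(R)
1/q(Y(15)) = 1/(-16*sqrt(15)) = -sqrt(15)/240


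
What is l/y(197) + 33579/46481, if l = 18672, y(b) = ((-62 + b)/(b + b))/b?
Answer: 22454713804847/2091645 ≈ 1.0735e+7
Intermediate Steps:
y(b) = (-62 + b)/(2*b**2) (y(b) = ((-62 + b)/((2*b)))/b = ((-62 + b)*(1/(2*b)))/b = ((-62 + b)/(2*b))/b = (-62 + b)/(2*b**2))
l/y(197) + 33579/46481 = 18672/(((1/2)*(-62 + 197)/197**2)) + 33579/46481 = 18672/(((1/2)*(1/38809)*135)) + 33579*(1/46481) = 18672/(135/77618) + 33579/46481 = 18672*(77618/135) + 33579/46481 = 483094432/45 + 33579/46481 = 22454713804847/2091645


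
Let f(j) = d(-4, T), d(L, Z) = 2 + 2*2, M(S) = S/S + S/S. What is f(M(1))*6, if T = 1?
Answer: 36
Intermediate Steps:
M(S) = 2 (M(S) = 1 + 1 = 2)
d(L, Z) = 6 (d(L, Z) = 2 + 4 = 6)
f(j) = 6
f(M(1))*6 = 6*6 = 36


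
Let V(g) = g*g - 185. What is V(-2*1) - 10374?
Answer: -10555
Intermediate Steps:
V(g) = -185 + g² (V(g) = g² - 185 = -185 + g²)
V(-2*1) - 10374 = (-185 + (-2*1)²) - 10374 = (-185 + (-2)²) - 10374 = (-185 + 4) - 10374 = -181 - 10374 = -10555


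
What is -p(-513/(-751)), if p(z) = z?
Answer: -513/751 ≈ -0.68309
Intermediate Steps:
-p(-513/(-751)) = -(-513)/(-751) = -(-513)*(-1)/751 = -1*513/751 = -513/751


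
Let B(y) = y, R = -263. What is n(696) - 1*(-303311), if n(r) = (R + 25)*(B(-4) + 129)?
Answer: 273561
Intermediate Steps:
n(r) = -29750 (n(r) = (-263 + 25)*(-4 + 129) = -238*125 = -29750)
n(696) - 1*(-303311) = -29750 - 1*(-303311) = -29750 + 303311 = 273561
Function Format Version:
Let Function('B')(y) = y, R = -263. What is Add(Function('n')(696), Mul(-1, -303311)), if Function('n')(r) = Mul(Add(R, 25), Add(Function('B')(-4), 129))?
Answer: 273561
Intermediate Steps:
Function('n')(r) = -29750 (Function('n')(r) = Mul(Add(-263, 25), Add(-4, 129)) = Mul(-238, 125) = -29750)
Add(Function('n')(696), Mul(-1, -303311)) = Add(-29750, Mul(-1, -303311)) = Add(-29750, 303311) = 273561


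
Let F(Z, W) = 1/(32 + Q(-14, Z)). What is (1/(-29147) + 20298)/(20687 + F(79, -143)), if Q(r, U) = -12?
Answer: 11832516100/12059308927 ≈ 0.98119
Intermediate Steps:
F(Z, W) = 1/20 (F(Z, W) = 1/(32 - 12) = 1/20)
(1/(-29147) + 20298)/(20687 + F(79, -143)) = (1/(-29147) + 20298)/(20687 + 1/20) = (-1/29147 + 20298)/(413741/20) = (591625805/29147)*(20/413741) = 11832516100/12059308927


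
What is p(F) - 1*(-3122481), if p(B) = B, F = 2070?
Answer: 3124551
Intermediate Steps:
p(F) - 1*(-3122481) = 2070 - 1*(-3122481) = 2070 + 3122481 = 3124551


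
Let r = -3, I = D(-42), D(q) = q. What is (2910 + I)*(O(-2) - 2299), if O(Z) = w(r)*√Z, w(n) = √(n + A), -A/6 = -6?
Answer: -6593532 + 2868*I*√66 ≈ -6.5935e+6 + 23300.0*I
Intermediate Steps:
A = 36 (A = -6*(-6) = 36)
I = -42
w(n) = √(36 + n) (w(n) = √(n + 36) = √(36 + n))
O(Z) = √33*√Z (O(Z) = √(36 - 3)*√Z = √33*√Z)
(2910 + I)*(O(-2) - 2299) = (2910 - 42)*(√33*√(-2) - 2299) = 2868*(√33*(I*√2) - 2299) = 2868*(I*√66 - 2299) = 2868*(-2299 + I*√66) = -6593532 + 2868*I*√66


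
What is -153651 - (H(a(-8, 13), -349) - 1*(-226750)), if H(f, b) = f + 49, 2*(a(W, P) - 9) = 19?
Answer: -760937/2 ≈ -3.8047e+5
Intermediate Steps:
a(W, P) = 37/2 (a(W, P) = 9 + (½)*19 = 9 + 19/2 = 37/2)
H(f, b) = 49 + f
-153651 - (H(a(-8, 13), -349) - 1*(-226750)) = -153651 - ((49 + 37/2) - 1*(-226750)) = -153651 - (135/2 + 226750) = -153651 - 1*453635/2 = -153651 - 453635/2 = -760937/2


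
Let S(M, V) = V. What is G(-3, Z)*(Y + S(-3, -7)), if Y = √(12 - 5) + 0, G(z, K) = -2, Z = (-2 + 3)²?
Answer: 14 - 2*√7 ≈ 8.7085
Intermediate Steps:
Z = 1 (Z = 1² = 1)
Y = √7 (Y = √7 + 0 = √7 ≈ 2.6458)
G(-3, Z)*(Y + S(-3, -7)) = -2*(√7 - 7) = -2*(-7 + √7) = 14 - 2*√7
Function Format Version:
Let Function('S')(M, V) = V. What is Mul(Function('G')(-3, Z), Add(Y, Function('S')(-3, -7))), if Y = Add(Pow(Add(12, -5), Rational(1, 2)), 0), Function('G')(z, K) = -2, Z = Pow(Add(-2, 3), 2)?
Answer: Add(14, Mul(-2, Pow(7, Rational(1, 2)))) ≈ 8.7085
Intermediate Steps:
Z = 1 (Z = Pow(1, 2) = 1)
Y = Pow(7, Rational(1, 2)) (Y = Add(Pow(7, Rational(1, 2)), 0) = Pow(7, Rational(1, 2)) ≈ 2.6458)
Mul(Function('G')(-3, Z), Add(Y, Function('S')(-3, -7))) = Mul(-2, Add(Pow(7, Rational(1, 2)), -7)) = Mul(-2, Add(-7, Pow(7, Rational(1, 2)))) = Add(14, Mul(-2, Pow(7, Rational(1, 2))))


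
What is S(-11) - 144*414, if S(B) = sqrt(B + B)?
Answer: -59616 + I*sqrt(22) ≈ -59616.0 + 4.6904*I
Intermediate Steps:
S(B) = sqrt(2)*sqrt(B) (S(B) = sqrt(2*B) = sqrt(2)*sqrt(B))
S(-11) - 144*414 = sqrt(2)*sqrt(-11) - 144*414 = sqrt(2)*(I*sqrt(11)) - 59616 = I*sqrt(22) - 59616 = -59616 + I*sqrt(22)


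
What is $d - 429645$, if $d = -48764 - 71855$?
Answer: $-550264$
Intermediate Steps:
$d = -120619$ ($d = -48764 - 71855 = -120619$)
$d - 429645 = -120619 - 429645 = -550264$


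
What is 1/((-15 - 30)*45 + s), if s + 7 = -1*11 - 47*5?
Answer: -1/2278 ≈ -0.00043898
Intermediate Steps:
s = -253 (s = -7 + (-1*11 - 47*5) = -7 + (-11 - 235) = -7 - 246 = -253)
1/((-15 - 30)*45 + s) = 1/((-15 - 30)*45 - 253) = 1/(-45*45 - 253) = 1/(-2025 - 253) = 1/(-2278) = -1/2278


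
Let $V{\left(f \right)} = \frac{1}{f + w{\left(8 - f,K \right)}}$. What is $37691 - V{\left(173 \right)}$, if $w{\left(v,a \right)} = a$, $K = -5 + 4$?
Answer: $\frac{6482851}{172} \approx 37691.0$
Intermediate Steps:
$K = -1$
$V{\left(f \right)} = \frac{1}{-1 + f}$ ($V{\left(f \right)} = \frac{1}{f - 1} = \frac{1}{-1 + f}$)
$37691 - V{\left(173 \right)} = 37691 - \frac{1}{-1 + 173} = 37691 - \frac{1}{172} = \frac{6482851}{172}$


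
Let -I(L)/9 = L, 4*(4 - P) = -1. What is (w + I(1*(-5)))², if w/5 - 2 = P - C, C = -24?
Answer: 616225/16 ≈ 38514.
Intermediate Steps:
P = 17/4 (P = 4 - ¼*(-1) = 4 + ¼ = 17/4 ≈ 4.2500)
I(L) = -9*L
w = 605/4 (w = 10 + 5*(17/4 - 1*(-24)) = 10 + 5*(17/4 + 24) = 10 + 5*(113/4) = 10 + 565/4 = 605/4 ≈ 151.25)
(w + I(1*(-5)))² = (605/4 - 9*(-5))² = (605/4 + 45)² = (785/4)² = 616225/16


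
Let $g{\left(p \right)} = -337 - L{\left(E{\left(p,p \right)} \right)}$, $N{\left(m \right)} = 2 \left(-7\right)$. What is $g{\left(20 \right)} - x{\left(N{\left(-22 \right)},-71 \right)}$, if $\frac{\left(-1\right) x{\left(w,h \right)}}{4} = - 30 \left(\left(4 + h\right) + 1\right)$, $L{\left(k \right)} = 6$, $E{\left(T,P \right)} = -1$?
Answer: $7577$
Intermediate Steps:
$N{\left(m \right)} = -14$
$x{\left(w,h \right)} = 600 + 120 h$ ($x{\left(w,h \right)} = - 4 \left(- 30 \left(\left(4 + h\right) + 1\right)\right) = - 4 \left(- 30 \left(5 + h\right)\right) = - 4 \left(-150 - 30 h\right) = 600 + 120 h$)
$g{\left(p \right)} = -343$ ($g{\left(p \right)} = -337 - 6 = -343$)
$g{\left(20 \right)} - x{\left(N{\left(-22 \right)},-71 \right)} = -343 - \left(600 + 120 \left(-71\right)\right) = -343 - \left(600 - 8520\right) = -343 - -7920 = -343 + 7920 = 7577$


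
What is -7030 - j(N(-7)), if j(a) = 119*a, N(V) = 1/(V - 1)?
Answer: -56121/8 ≈ -7015.1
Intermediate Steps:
N(V) = 1/(-1 + V)
-7030 - j(N(-7)) = -7030 - 119/(-1 - 7) = -7030 - 119/(-8) = -7030 - 119*(-1)/8 = -7030 - 1*(-119/8) = -7030 + 119/8 = -56121/8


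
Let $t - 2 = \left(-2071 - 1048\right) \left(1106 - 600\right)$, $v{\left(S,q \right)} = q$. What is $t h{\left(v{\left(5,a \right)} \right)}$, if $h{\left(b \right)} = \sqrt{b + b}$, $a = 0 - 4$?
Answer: $- 3156424 i \sqrt{2} \approx - 4.4639 \cdot 10^{6} i$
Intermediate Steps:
$a = -4$
$t = -1578212$ ($t = 2 + \left(-2071 - 1048\right) \left(1106 - 600\right) = 2 - 1578214 = -1578212$)
$h{\left(b \right)} = \sqrt{2} \sqrt{b}$ ($h{\left(b \right)} = \sqrt{2 b} = \sqrt{2} \sqrt{b}$)
$t h{\left(v{\left(5,a \right)} \right)} = - 1578212 \sqrt{2} \sqrt{-4} = - 1578212 \sqrt{2} \cdot 2 i = - 1578212 \cdot 2 i \sqrt{2} = - 3156424 i \sqrt{2}$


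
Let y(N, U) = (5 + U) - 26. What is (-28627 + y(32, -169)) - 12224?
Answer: -41041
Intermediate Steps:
y(N, U) = -21 + U
(-28627 + y(32, -169)) - 12224 = (-28627 + (-21 - 169)) - 12224 = (-28627 - 190) - 12224 = -28817 - 12224 = -41041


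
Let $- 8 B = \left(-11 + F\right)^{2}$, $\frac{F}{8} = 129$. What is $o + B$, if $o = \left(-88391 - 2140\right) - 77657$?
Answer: $- \frac{2387945}{8} \approx -2.9849 \cdot 10^{5}$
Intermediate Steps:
$F = 1032$ ($F = 8 \cdot 129 = 1032$)
$B = - \frac{1042441}{8}$ ($B = - \frac{\left(-11 + 1032\right)^{2}}{8} = - \frac{1021^{2}}{8} = \left(- \frac{1}{8}\right) 1042441 = - \frac{1042441}{8} \approx -1.3031 \cdot 10^{5}$)
$o = -168188$ ($o = -90531 - 77657 = -168188$)
$o + B = -168188 - \frac{1042441}{8} = - \frac{2387945}{8}$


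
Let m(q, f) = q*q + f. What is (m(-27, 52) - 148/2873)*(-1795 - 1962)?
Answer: -38142305/13 ≈ -2.9340e+6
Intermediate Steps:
m(q, f) = f + q² (m(q, f) = q² + f = f + q²)
(m(-27, 52) - 148/2873)*(-1795 - 1962) = ((52 + (-27)²) - 148/2873)*(-1795 - 1962) = ((52 + 729) - 148*1/2873)*(-3757) = (781 - 148/2873)*(-3757) = (2243665/2873)*(-3757) = -38142305/13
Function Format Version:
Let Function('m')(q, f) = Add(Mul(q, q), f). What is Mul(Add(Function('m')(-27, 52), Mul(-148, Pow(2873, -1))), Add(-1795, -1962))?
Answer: Rational(-38142305, 13) ≈ -2.9340e+6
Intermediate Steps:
Function('m')(q, f) = Add(f, Pow(q, 2)) (Function('m')(q, f) = Add(Pow(q, 2), f) = Add(f, Pow(q, 2)))
Mul(Add(Function('m')(-27, 52), Mul(-148, Pow(2873, -1))), Add(-1795, -1962)) = Mul(Add(Add(52, Pow(-27, 2)), Mul(-148, Pow(2873, -1))), Add(-1795, -1962)) = Mul(Add(Add(52, 729), Mul(-148, Rational(1, 2873))), -3757) = Mul(Add(781, Rational(-148, 2873)), -3757) = Mul(Rational(2243665, 2873), -3757) = Rational(-38142305, 13)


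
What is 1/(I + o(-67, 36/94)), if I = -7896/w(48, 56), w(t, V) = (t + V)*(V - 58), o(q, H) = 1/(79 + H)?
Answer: 7462/283363 ≈ 0.026334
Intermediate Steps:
w(t, V) = (-58 + V)*(V + t) (w(t, V) = (V + t)*(-58 + V) = (-58 + V)*(V + t))
I = 987/26 (I = -7896/(56² - 58*56 - 58*48 + 56*48) = -7896/(3136 - 3248 - 2784 + 2688) = -7896/(-208) = -7896*(-1/208) = 987/26 ≈ 37.962)
1/(I + o(-67, 36/94)) = 1/(987/26 + 1/(79 + 36/94)) = 1/(987/26 + 1/(79 + 36*(1/94))) = 1/(987/26 + 1/(79 + 18/47)) = 1/(987/26 + 1/(3731/47)) = 1/(987/26 + 47/3731) = 1/(283363/7462) = 7462/283363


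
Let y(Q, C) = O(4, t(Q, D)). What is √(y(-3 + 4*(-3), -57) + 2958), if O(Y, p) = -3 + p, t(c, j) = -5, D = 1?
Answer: 5*√118 ≈ 54.314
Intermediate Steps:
y(Q, C) = -8 (y(Q, C) = -3 - 5 = -8)
√(y(-3 + 4*(-3), -57) + 2958) = √(-8 + 2958) = √2950 = 5*√118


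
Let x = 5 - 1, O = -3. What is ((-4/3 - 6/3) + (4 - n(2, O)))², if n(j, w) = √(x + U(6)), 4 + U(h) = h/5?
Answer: 74/45 - 4*√30/15 ≈ 0.18385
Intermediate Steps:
U(h) = -4 + h/5
x = 4
n(j, w) = √30/5 (n(j, w) = √(4 + (-4 + (⅕)*6)) = √(4 + (-4 + 6/5)) = √(4 - 14/5) = √(6/5) = √30/5)
((-4/3 - 6/3) + (4 - n(2, O)))² = ((-4/3 - 6/3) + (4 - √30/5))² = ((-4*⅓ - 6*⅓) + (4 - √30/5))² = ((-4/3 - 2) + (4 - √30/5))² = (-10/3 + (4 - √30/5))² = (⅔ - √30/5)²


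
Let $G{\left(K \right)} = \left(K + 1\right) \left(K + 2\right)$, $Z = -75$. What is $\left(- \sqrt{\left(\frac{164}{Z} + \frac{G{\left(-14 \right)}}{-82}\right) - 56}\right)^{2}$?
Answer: $- \frac{184774}{3075} \approx -60.089$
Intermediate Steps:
$G{\left(K \right)} = \left(1 + K\right) \left(2 + K\right)$
$\left(- \sqrt{\left(\frac{164}{Z} + \frac{G{\left(-14 \right)}}{-82}\right) - 56}\right)^{2} = \left(- \sqrt{\left(\frac{164}{-75} + \frac{2 + \left(-14\right)^{2} + 3 \left(-14\right)}{-82}\right) - 56}\right)^{2} = \left(- \sqrt{\left(164 \left(- \frac{1}{75}\right) + \left(2 + 196 - 42\right) \left(- \frac{1}{82}\right)\right) - 56}\right)^{2} = \left(- \sqrt{\left(- \frac{164}{75} + 156 \left(- \frac{1}{82}\right)\right) - 56}\right)^{2} = \left(- \sqrt{\left(- \frac{164}{75} - \frac{78}{41}\right) - 56}\right)^{2} = \left(- \sqrt{- \frac{12574}{3075} - 56}\right)^{2} = \left(- \sqrt{- \frac{184774}{3075}}\right)^{2} = \left(- \frac{i \sqrt{22727202}}{615}\right)^{2} = - \frac{184774}{3075}$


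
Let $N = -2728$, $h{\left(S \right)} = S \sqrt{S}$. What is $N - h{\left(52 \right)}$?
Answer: $-2728 - 104 \sqrt{13} \approx -3103.0$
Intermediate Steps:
$h{\left(S \right)} = S^{\frac{3}{2}}$
$N - h{\left(52 \right)} = -2728 - 52^{\frac{3}{2}} = -2728 - 104 \sqrt{13}$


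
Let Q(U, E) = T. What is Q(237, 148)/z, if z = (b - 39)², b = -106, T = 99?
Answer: 99/21025 ≈ 0.0047087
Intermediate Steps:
Q(U, E) = 99
z = 21025 (z = (-106 - 39)² = (-145)² = 21025)
Q(237, 148)/z = 99/21025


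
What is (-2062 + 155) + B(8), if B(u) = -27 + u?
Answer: -1926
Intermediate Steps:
(-2062 + 155) + B(8) = (-2062 + 155) + (-27 + 8) = -1907 - 19 = -1926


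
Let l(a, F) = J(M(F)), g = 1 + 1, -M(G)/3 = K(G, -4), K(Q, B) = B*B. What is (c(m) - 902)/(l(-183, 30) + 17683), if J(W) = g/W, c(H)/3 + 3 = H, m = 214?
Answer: -6456/424391 ≈ -0.015212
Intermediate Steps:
K(Q, B) = B²
c(H) = -9 + 3*H
M(G) = -48 (M(G) = -3*(-4)² = -3*16 = -48)
g = 2
J(W) = 2/W
l(a, F) = -1/24 (l(a, F) = 2/(-48) = 2*(-1/48) = -1/24)
(c(m) - 902)/(l(-183, 30) + 17683) = ((-9 + 3*214) - 902)/(-1/24 + 17683) = ((-9 + 642) - 902)/(424391/24) = (633 - 902)*(24/424391) = -269*24/424391 = -6456/424391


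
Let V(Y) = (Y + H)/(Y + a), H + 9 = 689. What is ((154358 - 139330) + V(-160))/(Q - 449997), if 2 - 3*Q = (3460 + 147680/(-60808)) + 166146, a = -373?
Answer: -4683036908/157855782845 ≈ -0.029667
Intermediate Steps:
H = 680 (H = -9 + 689 = 680)
V(Y) = (680 + Y)/(-373 + Y) (V(Y) = (Y + 680)/(Y - 373) = (680 + Y)/(-373 + Y))
Q = -429713848/7601 (Q = 2/3 - ((3460 + 147680/(-60808)) + 166146)/3 = 2/3 - ((3460 + 147680*(-1/60808)) + 166146)/3 = 2/3 - ((3460 - 18460/7601) + 166146)/3 = 2/3 - (26281000/7601 + 166146)/3 = 2/3 - 1/3*1289156746/7601 = 2/3 - 1289156746/22803 = -429713848/7601 ≈ -56534.)
((154358 - 139330) + V(-160))/(Q - 449997) = ((154358 - 139330) + (680 - 160)/(-373 - 160))/(-429713848/7601 - 449997) = (15028 + 520/(-533))/(-3850141045/7601) = (15028 - 1/533*520)*(-7601/3850141045) = (15028 - 40/41)*(-7601/3850141045) = (616108/41)*(-7601/3850141045) = -4683036908/157855782845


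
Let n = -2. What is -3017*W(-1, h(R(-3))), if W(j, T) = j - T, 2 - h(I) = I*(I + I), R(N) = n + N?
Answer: -141799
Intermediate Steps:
R(N) = -2 + N
h(I) = 2 - 2*I**2 (h(I) = 2 - I*(I + I) = 2 - I*2*I = 2 - 2*I**2)
-3017*W(-1, h(R(-3))) = -3017*(-1 - (2 - 2*(-2 - 3)**2)) = -3017*(-1 - (2 - 2*(-5)**2)) = -3017*(-1 - (2 - 2*25)) = -3017*(-1 - (2 - 50)) = -3017*(-1 - 1*(-48)) = -3017*(-1 + 48) = -3017*47 = -141799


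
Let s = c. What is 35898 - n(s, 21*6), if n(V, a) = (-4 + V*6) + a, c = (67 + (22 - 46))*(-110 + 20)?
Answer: 58996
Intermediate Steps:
c = -3870 (c = (67 - 24)*(-90) = 43*(-90) = -3870)
s = -3870
n(V, a) = -4 + a + 6*V (n(V, a) = (-4 + 6*V) + a = -4 + a + 6*V)
35898 - n(s, 21*6) = 35898 - (-4 + 21*6 + 6*(-3870)) = 35898 - (-4 + 126 - 23220) = 35898 - 1*(-23098) = 35898 + 23098 = 58996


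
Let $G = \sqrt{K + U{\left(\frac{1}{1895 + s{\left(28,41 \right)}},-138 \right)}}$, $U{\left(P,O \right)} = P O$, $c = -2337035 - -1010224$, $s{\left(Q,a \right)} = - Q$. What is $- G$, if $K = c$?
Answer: $- \frac{85 i \sqrt{640117753}}{1867} \approx - 1151.9 i$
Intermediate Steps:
$c = -1326811$ ($c = -2337035 + 1010224 = -1326811$)
$U{\left(P,O \right)} = O P$
$K = -1326811$
$G = \frac{85 i \sqrt{640117753}}{1867}$ ($G = \sqrt{-1326811 - \frac{138}{1895 - 28}} = \sqrt{-1326811 - \frac{138}{1867}} = \sqrt{- \frac{2477156275}{1867}} = \frac{85 i \sqrt{640117753}}{1867} \approx 1151.9 i$)
$- G = - \frac{85 i \sqrt{640117753}}{1867}$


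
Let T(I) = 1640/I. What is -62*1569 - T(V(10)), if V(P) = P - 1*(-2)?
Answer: -292244/3 ≈ -97415.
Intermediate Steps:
V(P) = 2 + P (V(P) = P + 2 = 2 + P)
-62*1569 - T(V(10)) = -62*1569 - 1640/(2 + 10) = -97278 - 1640/12 = -97278 - 1*410/3 = -97278 - 410/3 = -292244/3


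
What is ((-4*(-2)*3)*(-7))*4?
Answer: -672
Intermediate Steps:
((-4*(-2)*3)*(-7))*4 = ((8*3)*(-7))*4 = (24*(-7))*4 = -168*4 = -672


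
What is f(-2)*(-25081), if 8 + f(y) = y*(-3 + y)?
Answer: -50162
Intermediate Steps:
f(y) = -8 + y*(-3 + y)
f(-2)*(-25081) = (-8 + (-2)**2 - 3*(-2))*(-25081) = (-8 + 4 + 6)*(-25081) = 2*(-25081) = -50162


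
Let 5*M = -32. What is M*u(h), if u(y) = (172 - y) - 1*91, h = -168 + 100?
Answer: -4768/5 ≈ -953.60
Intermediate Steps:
M = -32/5 (M = (⅕)*(-32) = -32/5 ≈ -6.4000)
h = -68
u(y) = 81 - y (u(y) = (172 - y) - 91 = 81 - y)
M*u(h) = -32*(81 - 1*(-68))/5 = -32*(81 + 68)/5 = -32/5*149 = -4768/5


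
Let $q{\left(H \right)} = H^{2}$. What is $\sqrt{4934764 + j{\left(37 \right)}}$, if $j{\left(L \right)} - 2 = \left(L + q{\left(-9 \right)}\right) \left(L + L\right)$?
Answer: $\sqrt{4943498} \approx 2223.4$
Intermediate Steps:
$j{\left(L \right)} = 2 + 2 L \left(81 + L\right)$ ($j{\left(L \right)} = 2 + \left(L + \left(-9\right)^{2}\right) \left(L + L\right) = 2 + \left(L + 81\right) 2 L = 2 + \left(81 + L\right) 2 L = 2 + 2 L \left(81 + L\right)$)
$\sqrt{4934764 + j{\left(37 \right)}} = \sqrt{4934764 + \left(2 + 2 \cdot 37^{2} + 162 \cdot 37\right)} = \sqrt{4934764 + \left(2 + 2 \cdot 1369 + 5994\right)} = \sqrt{4934764 + \left(2 + 2738 + 5994\right)} = \sqrt{4934764 + 8734} = \sqrt{4943498}$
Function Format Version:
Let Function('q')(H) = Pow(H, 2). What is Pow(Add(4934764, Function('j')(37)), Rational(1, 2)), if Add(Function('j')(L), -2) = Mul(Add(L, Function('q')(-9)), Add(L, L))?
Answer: Pow(4943498, Rational(1, 2)) ≈ 2223.4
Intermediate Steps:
Function('j')(L) = Add(2, Mul(2, L, Add(81, L))) (Function('j')(L) = Add(2, Mul(Add(L, Pow(-9, 2)), Add(L, L))) = Add(2, Mul(Add(L, 81), Mul(2, L))) = Add(2, Mul(Add(81, L), Mul(2, L))) = Add(2, Mul(2, L, Add(81, L))))
Pow(Add(4934764, Function('j')(37)), Rational(1, 2)) = Pow(Add(4934764, Add(2, Mul(2, Pow(37, 2)), Mul(162, 37))), Rational(1, 2)) = Pow(Add(4934764, Add(2, Mul(2, 1369), 5994)), Rational(1, 2)) = Pow(Add(4934764, Add(2, 2738, 5994)), Rational(1, 2)) = Pow(Add(4934764, 8734), Rational(1, 2)) = Pow(4943498, Rational(1, 2))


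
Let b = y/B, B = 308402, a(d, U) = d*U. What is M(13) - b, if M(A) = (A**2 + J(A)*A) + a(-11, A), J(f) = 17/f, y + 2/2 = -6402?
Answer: 13267689/308402 ≈ 43.021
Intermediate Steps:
y = -6403 (y = -1 - 6402 = -6403)
a(d, U) = U*d
b = -6403/308402 ≈ -0.020762
M(A) = 17 + A**2 - 11*A (M(A) = (A**2 + (17/A)*A) + A*(-11) = (A**2 + 17) - 11*A = (17 + A**2) - 11*A = 17 + A**2 - 11*A)
M(13) - b = (17 + 13**2 - 11*13) - 1*(-6403/308402) = (17 + 169 - 143) + 6403/308402 = 43 + 6403/308402 = 13267689/308402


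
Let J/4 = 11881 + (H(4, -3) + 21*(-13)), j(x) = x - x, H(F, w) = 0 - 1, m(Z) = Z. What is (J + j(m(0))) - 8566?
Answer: 37862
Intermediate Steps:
H(F, w) = -1
j(x) = 0
J = 46428 (J = 4*(11881 + (-1 + 21*(-13))) = 4*(11881 + (-1 - 273)) = 4*(11881 - 274) = 4*11607 = 46428)
(J + j(m(0))) - 8566 = (46428 + 0) - 8566 = 46428 - 8566 = 37862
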